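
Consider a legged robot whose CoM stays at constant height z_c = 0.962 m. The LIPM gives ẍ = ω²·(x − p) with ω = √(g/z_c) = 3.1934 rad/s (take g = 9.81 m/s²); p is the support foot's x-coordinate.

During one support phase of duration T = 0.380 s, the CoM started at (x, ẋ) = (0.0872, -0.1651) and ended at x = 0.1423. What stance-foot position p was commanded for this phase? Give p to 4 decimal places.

p = -0.0745

ωT = 3.1934·0.380 = 1.213492; cosh(ωT) = 1.831187, sinh(ωT) = 1.534029
x(T) = p + (x₀−p)·cosh(ωT) + (ẋ₀/ω)·sinh(ωT) ⇒ p·(1 − cosh) = x(T) − x₀·cosh − (ẋ₀/ω)·sinh
numerator   = 0.1423 − (0.0872)·1.831187 − (-0.1651/3.1934)·1.534029 = 0.061930
denominator = 1 − 1.831187 = -0.831187
p = 0.061930 / -0.831187 = -0.0745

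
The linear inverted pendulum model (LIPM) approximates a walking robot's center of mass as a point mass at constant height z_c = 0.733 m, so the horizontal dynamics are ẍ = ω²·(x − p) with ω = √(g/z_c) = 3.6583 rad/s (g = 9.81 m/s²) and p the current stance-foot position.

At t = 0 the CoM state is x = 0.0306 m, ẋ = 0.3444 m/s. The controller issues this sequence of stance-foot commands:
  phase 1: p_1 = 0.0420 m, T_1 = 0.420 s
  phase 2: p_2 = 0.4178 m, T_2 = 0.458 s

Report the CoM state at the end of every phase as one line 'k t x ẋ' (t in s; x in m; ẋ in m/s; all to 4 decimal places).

phase 1: p=0.0420, T=0.420, ωT=1.536486, cosh=2.431682, sinh=2.216546; start (x,ẋ)=(0.030600, 0.344400) → end (x,ẋ)=(0.222949, 0.745031)
phase 2: p=0.4178, T=0.458, ωT=1.675501, cosh=2.764343, sinh=2.577129; start (x,ẋ)=(0.222949, 0.745031) → end (x,ẋ)=(0.404010, 0.222484)

1 0.4200 0.2229 0.7450
2 0.8780 0.4040 0.2225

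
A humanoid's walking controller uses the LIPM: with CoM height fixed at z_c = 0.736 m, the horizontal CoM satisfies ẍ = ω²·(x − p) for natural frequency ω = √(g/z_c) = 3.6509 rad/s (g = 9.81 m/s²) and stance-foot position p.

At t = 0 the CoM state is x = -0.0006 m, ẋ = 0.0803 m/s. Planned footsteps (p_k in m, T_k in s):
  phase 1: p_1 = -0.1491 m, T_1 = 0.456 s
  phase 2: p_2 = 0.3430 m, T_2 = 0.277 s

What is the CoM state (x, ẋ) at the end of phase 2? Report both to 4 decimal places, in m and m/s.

phase 1: p=-0.1491, T=0.456, ωT=1.664810, cosh=2.736949, sinh=2.547722; start (x,ẋ)=(-0.000600, 0.080300) → end (x,ẋ)=(0.313373, 1.601047)
phase 2: p=0.3430, T=0.277, ωT=1.011299, cosh=1.556458, sinh=1.192712; start (x,ẋ)=(0.313373, 1.601047) → end (x,ẋ)=(0.819933, 2.362952)

x = 0.8199, ẋ = 2.3630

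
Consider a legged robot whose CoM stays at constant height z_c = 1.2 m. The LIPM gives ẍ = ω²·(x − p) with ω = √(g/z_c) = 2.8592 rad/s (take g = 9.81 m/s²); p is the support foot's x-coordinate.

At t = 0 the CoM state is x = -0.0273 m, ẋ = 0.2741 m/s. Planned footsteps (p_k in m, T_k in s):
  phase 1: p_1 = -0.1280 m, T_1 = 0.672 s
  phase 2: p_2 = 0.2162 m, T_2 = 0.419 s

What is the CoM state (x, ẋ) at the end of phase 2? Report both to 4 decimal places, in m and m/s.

x = 1.8185, ẋ = 4.8777

phase 1: p=-0.1280, T=0.672, ωT=1.921382, cosh=3.488399, sinh=3.341995; start (x,ẋ)=(-0.027300, 0.274100) → end (x,ẋ)=(0.543665, 1.918402)
phase 2: p=0.2162, T=0.419, ωT=1.198005, cosh=1.807647, sinh=1.505852; start (x,ẋ)=(0.543665, 1.918402) → end (x,ẋ)=(1.818505, 4.877708)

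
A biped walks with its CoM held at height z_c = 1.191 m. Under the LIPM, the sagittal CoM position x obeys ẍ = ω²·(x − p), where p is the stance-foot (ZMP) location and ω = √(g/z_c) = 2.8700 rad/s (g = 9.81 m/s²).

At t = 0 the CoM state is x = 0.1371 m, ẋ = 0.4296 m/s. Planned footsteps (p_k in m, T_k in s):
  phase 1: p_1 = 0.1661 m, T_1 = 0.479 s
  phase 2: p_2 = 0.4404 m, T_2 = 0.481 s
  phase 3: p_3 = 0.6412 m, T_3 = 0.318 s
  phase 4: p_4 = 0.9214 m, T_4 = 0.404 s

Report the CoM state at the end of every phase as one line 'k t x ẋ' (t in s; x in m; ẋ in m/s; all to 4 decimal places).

phase 1: p=0.1661, T=0.479, ωT=1.374730, cosh=2.103458, sinh=1.850551; start (x,ẋ)=(0.137100, 0.429600) → end (x,ẋ)=(0.382102, 0.749624)
phase 2: p=0.4404, T=0.481, ωT=1.380470, cosh=2.114115, sinh=1.862655; start (x,ẋ)=(0.382102, 0.749624) → end (x,ẋ)=(0.803664, 1.273142)
phase 3: p=0.6412, T=0.318, ωT=0.912660, cosh=1.446197, sinh=1.044742; start (x,ẋ)=(0.803664, 1.273142) → end (x,ẋ)=(1.339606, 2.328348)
phase 4: p=0.9214, T=0.404, ωT=1.159480, cosh=1.750962, sinh=1.437313; start (x,ẋ)=(1.339606, 2.328348) → end (x,ẋ)=(2.819714, 5.801987)

1 0.4790 0.3821 0.7496
2 0.9600 0.8037 1.2731
3 1.2780 1.3396 2.3283
4 1.6820 2.8197 5.8020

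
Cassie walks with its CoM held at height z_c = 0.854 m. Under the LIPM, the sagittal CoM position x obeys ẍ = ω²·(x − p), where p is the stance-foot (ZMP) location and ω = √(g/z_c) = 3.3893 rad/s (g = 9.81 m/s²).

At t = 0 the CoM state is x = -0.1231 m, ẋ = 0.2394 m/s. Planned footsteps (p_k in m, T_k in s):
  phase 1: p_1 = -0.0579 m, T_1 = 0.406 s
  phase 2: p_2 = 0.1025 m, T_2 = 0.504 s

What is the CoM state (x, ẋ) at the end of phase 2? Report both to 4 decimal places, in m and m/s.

x = -0.2984, ẋ = -1.2392

phase 1: p=-0.0579, T=0.406, ωT=1.376056, cosh=2.105914, sinh=1.853341; start (x,ẋ)=(-0.123100, 0.239400) → end (x,ẋ)=(-0.064297, 0.094600)
phase 2: p=0.1025, T=0.504, ωT=1.708207, cosh=2.850124, sinh=2.668934; start (x,ẋ)=(-0.064297, 0.094600) → end (x,ẋ)=(-0.298397, -1.239190)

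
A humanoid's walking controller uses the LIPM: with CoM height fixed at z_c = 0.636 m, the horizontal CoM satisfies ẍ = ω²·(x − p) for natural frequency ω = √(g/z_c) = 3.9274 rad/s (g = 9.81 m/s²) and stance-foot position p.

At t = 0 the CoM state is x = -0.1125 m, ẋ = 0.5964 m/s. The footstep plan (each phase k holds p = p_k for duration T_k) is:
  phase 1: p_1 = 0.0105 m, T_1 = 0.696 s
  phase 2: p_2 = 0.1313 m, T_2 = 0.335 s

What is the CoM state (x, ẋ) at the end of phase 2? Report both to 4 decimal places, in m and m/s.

phase 1: p=0.0105, T=0.696, ωT=2.733470, cosh=7.725592, sinh=7.660599; start (x,ẋ)=(-0.112500, 0.596400) → end (x,ẋ)=(0.223562, 0.906936)
phase 2: p=0.1313, T=0.335, ωT=1.315679, cosh=1.997787, sinh=1.729494; start (x,ẋ)=(0.223562, 0.906936) → end (x,ẋ)=(0.715003, 2.438543)

x = 0.7150, ẋ = 2.4385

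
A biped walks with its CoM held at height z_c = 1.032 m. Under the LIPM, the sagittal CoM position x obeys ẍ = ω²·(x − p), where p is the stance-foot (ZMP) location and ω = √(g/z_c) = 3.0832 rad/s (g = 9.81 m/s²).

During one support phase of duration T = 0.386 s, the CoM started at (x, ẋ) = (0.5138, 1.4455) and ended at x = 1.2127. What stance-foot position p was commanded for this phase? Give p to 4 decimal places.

ωT = 3.0832·0.386 = 1.190115; cosh(ωT) = 1.795823, sinh(ωT) = 1.491637
x(T) = p + (x₀−p)·cosh(ωT) + (ẋ₀/ω)·sinh(ωT) ⇒ p·(1 − cosh) = x(T) − x₀·cosh − (ẋ₀/ω)·sinh
numerator   = 1.2127 − (0.5138)·1.795823 − (1.4455/3.0832)·1.491637 = -0.409320
denominator = 1 − 1.795823 = -0.795823
p = -0.409320 / -0.795823 = 0.5143

p = 0.5143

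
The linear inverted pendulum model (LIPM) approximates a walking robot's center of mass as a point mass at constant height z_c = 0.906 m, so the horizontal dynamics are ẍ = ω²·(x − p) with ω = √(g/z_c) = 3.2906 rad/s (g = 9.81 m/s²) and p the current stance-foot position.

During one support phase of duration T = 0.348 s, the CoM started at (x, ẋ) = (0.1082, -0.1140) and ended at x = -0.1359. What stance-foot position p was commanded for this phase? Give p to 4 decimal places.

p = 0.3754

ωT = 3.2906·0.348 = 1.145129; cosh(ωT) = 1.730515, sinh(ωT) = 1.412332
x(T) = p + (x₀−p)·cosh(ωT) + (ẋ₀/ω)·sinh(ωT) ⇒ p·(1 − cosh) = x(T) − x₀·cosh − (ẋ₀/ω)·sinh
numerator   = -0.1359 − (0.1082)·1.730515 − (-0.1140/3.2906)·1.412332 = -0.274213
denominator = 1 − 1.730515 = -0.730515
p = -0.274213 / -0.730515 = 0.3754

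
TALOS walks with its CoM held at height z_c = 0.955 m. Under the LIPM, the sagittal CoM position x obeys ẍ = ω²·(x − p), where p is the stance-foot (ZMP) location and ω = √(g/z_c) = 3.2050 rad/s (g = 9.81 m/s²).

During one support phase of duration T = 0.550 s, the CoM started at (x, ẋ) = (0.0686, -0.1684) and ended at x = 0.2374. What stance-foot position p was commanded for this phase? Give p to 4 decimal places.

p = -0.0901

ωT = 3.2050·0.550 = 1.762750; cosh(ωT) = 3.000008, sinh(ωT) = 2.828436
x(T) = p + (x₀−p)·cosh(ωT) + (ẋ₀/ω)·sinh(ωT) ⇒ p·(1 − cosh) = x(T) − x₀·cosh − (ẋ₀/ω)·sinh
numerator   = 0.2374 − (0.0686)·3.000008 − (-0.1684/3.2050)·2.828436 = 0.180214
denominator = 1 − 3.000008 = -2.000008
p = 0.180214 / -2.000008 = -0.0901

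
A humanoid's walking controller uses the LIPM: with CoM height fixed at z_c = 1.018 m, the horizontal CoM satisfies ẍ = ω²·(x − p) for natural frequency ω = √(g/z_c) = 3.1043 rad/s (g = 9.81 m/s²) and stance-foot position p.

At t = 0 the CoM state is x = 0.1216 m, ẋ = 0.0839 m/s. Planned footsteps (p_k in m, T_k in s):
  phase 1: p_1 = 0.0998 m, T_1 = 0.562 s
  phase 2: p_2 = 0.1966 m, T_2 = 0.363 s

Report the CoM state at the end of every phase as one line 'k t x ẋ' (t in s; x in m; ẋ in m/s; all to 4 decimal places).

1 0.5620 0.2391 0.4352
2 0.9250 0.4626 0.9241

phase 1: p=0.0998, T=0.562, ωT=1.744617, cosh=2.949209, sinh=2.774497; start (x,ẋ)=(0.121600, 0.083900) → end (x,ẋ)=(0.239079, 0.435199)
phase 2: p=0.1966, T=0.363, ωT=1.126861, cosh=1.705002, sinh=1.380953; start (x,ẋ)=(0.239079, 0.435199) → end (x,ẋ)=(0.462626, 0.924119)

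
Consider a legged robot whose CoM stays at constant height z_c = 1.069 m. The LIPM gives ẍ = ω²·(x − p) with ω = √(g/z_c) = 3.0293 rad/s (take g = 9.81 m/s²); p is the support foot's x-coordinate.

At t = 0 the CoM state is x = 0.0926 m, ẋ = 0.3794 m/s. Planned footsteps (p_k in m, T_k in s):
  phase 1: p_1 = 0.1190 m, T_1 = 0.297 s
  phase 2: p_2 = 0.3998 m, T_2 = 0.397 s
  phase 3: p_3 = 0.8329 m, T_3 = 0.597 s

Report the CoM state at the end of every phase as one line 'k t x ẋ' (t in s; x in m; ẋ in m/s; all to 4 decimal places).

1 0.2970 0.2097 0.4615
2 0.6940 0.2855 -0.0345
3 1.2910 -0.9157 -5.0308

phase 1: p=0.1190, T=0.297, ωT=0.899702, cosh=1.432781, sinh=1.026090; start (x,ẋ)=(0.092600, 0.379400) → end (x,ẋ)=(0.209686, 0.461537)
phase 2: p=0.3998, T=0.397, ωT=1.202632, cosh=1.814635, sinh=1.514232; start (x,ẋ)=(0.209686, 0.461537) → end (x,ẋ)=(0.285517, -0.034546)
phase 3: p=0.8329, T=0.597, ωT=1.808492, cosh=3.132571, sinh=2.968670; start (x,ẋ)=(0.285517, -0.034546) → end (x,ẋ)=(-0.915671, -5.030830)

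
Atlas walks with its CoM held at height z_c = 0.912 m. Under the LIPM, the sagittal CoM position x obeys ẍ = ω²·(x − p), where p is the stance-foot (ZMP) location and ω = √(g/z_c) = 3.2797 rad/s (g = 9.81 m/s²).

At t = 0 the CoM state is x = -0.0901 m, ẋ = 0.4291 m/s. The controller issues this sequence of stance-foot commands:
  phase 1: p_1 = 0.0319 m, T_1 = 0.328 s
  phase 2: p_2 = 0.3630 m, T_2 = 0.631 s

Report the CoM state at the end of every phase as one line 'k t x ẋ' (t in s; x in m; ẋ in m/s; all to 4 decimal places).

phase 1: p=0.0319, T=0.328, ωT=1.075742, cosh=1.636606, sinh=1.295561; start (x,ẋ)=(-0.090100, 0.429100) → end (x,ẋ)=(0.001739, 0.183883)
phase 2: p=0.3630, T=0.631, ωT=2.069491, cosh=4.023519, sinh=3.897269; start (x,ẋ)=(0.001739, 0.183883) → end (x,ẋ)=(-0.872032, -3.877734)

1 0.3280 0.0017 0.1839
2 0.9590 -0.8720 -3.8777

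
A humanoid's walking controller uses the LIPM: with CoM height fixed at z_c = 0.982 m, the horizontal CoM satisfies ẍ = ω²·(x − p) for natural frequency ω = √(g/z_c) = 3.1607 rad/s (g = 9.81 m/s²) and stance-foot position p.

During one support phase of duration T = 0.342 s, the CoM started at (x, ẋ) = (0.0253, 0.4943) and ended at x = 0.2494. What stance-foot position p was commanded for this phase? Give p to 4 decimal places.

ωT = 3.1607·0.342 = 1.080959; cosh(ωT) = 1.643388, sinh(ωT) = 1.304118
x(T) = p + (x₀−p)·cosh(ωT) + (ẋ₀/ω)·sinh(ωT) ⇒ p·(1 − cosh) = x(T) − x₀·cosh − (ẋ₀/ω)·sinh
numerator   = 0.2494 − (0.0253)·1.643388 − (0.4943/3.1607)·1.304118 = 0.003872
denominator = 1 − 1.643388 = -0.643388
p = 0.003872 / -0.643388 = -0.0060

p = -0.0060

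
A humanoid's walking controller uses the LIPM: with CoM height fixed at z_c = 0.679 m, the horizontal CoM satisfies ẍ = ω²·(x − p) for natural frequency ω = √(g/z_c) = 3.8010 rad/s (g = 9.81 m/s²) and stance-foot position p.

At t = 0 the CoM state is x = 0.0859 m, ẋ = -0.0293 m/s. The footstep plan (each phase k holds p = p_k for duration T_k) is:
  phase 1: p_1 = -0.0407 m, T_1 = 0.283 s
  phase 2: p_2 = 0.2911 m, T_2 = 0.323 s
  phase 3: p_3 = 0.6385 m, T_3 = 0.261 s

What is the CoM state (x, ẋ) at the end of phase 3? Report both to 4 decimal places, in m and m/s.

x = 0.1674, ẋ = -1.1829

phase 1: p=-0.0407, T=0.283, ωT=1.075683, cosh=1.636530, sinh=1.295465; start (x,ẋ)=(0.085900, -0.029300) → end (x,ẋ)=(0.156499, 0.575436)
phase 2: p=0.2911, T=0.323, ωT=1.227723, cosh=1.853204, sinh=1.560245; start (x,ẋ)=(0.156499, 0.575436) → end (x,ẋ)=(0.277863, 0.268148)
phase 3: p=0.6385, T=0.261, ωT=0.992061, cosh=1.533799, sinh=1.162988; start (x,ẋ)=(0.277863, 0.268148) → end (x,ẋ)=(0.167400, -1.182918)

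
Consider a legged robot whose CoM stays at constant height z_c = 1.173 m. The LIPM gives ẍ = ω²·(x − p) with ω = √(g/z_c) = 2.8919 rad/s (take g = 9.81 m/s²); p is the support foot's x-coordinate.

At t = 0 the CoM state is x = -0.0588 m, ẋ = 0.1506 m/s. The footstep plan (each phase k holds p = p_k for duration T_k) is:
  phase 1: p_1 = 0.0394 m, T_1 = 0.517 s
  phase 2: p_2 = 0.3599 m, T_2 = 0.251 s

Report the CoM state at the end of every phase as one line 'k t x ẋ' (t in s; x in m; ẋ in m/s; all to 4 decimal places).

1 0.5170 -0.0803 -0.2487
2 0.7680 -0.2695 -1.3245

phase 1: p=0.0394, T=0.517, ωT=1.495112, cosh=2.342030, sinh=2.117807; start (x,ẋ)=(-0.058800, 0.150600) → end (x,ẋ)=(-0.080299, -0.248715)
phase 2: p=0.3599, T=0.251, ωT=0.725867, cosh=1.275213, sinh=0.791308; start (x,ẋ)=(-0.080299, -0.248715) → end (x,ẋ)=(-0.269504, -1.324510)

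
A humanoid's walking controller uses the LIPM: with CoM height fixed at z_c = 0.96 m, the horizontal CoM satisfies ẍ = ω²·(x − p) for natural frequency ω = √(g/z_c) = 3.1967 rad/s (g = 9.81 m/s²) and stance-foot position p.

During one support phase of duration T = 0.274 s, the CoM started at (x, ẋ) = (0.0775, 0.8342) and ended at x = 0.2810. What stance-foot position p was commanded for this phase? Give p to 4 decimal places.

ωT = 3.1967·0.274 = 0.875896; cosh(ωT) = 1.408757, sinh(ωT) = 0.992268
x(T) = p + (x₀−p)·cosh(ωT) + (ẋ₀/ω)·sinh(ωT) ⇒ p·(1 − cosh) = x(T) − x₀·cosh − (ẋ₀/ω)·sinh
numerator   = 0.2810 − (0.0775)·1.408757 − (0.8342/3.1967)·0.992268 = -0.087118
denominator = 1 − 1.408757 = -0.408757
p = -0.087118 / -0.408757 = 0.2131

p = 0.2131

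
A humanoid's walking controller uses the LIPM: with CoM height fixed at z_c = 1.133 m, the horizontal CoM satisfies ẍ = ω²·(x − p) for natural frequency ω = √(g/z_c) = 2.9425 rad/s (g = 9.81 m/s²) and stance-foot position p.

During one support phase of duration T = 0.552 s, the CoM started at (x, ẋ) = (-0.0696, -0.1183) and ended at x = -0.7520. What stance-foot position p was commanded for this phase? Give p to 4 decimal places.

p = 0.2876

ωT = 2.9425·0.552 = 1.624260; cosh(ωT) = 2.635860, sinh(ωT) = 2.438802
x(T) = p + (x₀−p)·cosh(ωT) + (ẋ₀/ω)·sinh(ωT) ⇒ p·(1 − cosh) = x(T) − x₀·cosh − (ẋ₀/ω)·sinh
numerator   = -0.7520 − (-0.0696)·2.635860 − (-0.1183/2.9425)·2.438802 = -0.470495
denominator = 1 − 2.635860 = -1.635860
p = -0.470495 / -1.635860 = 0.2876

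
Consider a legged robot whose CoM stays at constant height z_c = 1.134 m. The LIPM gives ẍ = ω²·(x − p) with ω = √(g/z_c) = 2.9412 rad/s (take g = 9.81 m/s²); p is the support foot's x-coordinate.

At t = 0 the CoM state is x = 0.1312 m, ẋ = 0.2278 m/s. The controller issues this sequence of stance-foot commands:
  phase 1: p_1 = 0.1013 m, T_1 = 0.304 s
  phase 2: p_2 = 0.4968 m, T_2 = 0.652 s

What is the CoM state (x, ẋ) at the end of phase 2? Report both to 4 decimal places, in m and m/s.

x = 0.0138, ẋ = -1.2414

phase 1: p=0.1013, T=0.304, ωT=0.894125, cosh=1.427080, sinh=1.018115; start (x,ẋ)=(0.131200, 0.227800) → end (x,ẋ)=(0.222824, 0.414624)
phase 2: p=0.4968, T=0.652, ωT=1.917662, cosh=3.475991, sinh=3.329041; start (x,ẋ)=(0.222824, 0.414624) → end (x,ẋ)=(0.013760, -1.241373)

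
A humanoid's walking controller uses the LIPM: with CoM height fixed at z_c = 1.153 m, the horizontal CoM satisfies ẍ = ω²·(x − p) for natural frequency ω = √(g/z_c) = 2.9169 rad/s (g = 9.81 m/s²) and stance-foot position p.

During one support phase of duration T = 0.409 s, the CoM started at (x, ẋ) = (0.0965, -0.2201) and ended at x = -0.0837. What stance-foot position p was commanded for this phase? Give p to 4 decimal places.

ωT = 2.9169·0.409 = 1.193012; cosh(ωT) = 1.800152, sinh(ωT) = 1.496845
x(T) = p + (x₀−p)·cosh(ωT) + (ẋ₀/ω)·sinh(ωT) ⇒ p·(1 − cosh) = x(T) − x₀·cosh − (ẋ₀/ω)·sinh
numerator   = -0.0837 − (0.0965)·1.800152 − (-0.2201/2.9169)·1.496845 = -0.144467
denominator = 1 − 1.800152 = -0.800152
p = -0.144467 / -0.800152 = 0.1806

p = 0.1806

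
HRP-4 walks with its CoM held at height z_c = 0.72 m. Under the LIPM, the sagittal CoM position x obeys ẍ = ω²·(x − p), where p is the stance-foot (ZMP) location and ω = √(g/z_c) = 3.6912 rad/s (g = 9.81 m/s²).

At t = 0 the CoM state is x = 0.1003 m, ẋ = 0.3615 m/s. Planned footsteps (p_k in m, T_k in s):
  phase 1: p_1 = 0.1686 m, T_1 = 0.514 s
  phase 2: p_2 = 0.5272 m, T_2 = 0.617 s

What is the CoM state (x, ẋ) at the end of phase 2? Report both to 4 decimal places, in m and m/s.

phase 1: p=0.1686, T=0.514, ωT=1.897277, cosh=3.408844, sinh=3.258868; start (x,ẋ)=(0.100300, 0.361500) → end (x,ẋ)=(0.254935, 0.410707)
phase 2: p=0.5272, T=0.617, ωT=2.277470, cosh=4.927262, sinh=4.824719; start (x,ẋ)=(0.254935, 0.410707) → end (x,ẋ)=(-0.277490, -2.825101)

x = -0.2775, ẋ = -2.8251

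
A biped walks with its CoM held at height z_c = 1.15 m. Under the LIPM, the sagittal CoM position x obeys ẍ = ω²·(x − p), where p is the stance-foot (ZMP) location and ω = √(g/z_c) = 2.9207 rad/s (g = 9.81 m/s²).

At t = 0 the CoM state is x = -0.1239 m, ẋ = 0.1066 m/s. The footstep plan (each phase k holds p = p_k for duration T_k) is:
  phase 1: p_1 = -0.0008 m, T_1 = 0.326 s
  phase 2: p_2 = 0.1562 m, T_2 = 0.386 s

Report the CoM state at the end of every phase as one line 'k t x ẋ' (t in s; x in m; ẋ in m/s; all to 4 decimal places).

phase 1: p=-0.0008, T=0.326, ωT=0.952148, cosh=1.488591, sinh=1.102680; start (x,ẋ)=(-0.123900, 0.106600) → end (x,ẋ)=(-0.143800, -0.237772)
phase 2: p=0.1562, T=0.386, ωT=1.127390, cosh=1.705733, sinh=1.381855; start (x,ẋ)=(-0.143800, -0.237772) → end (x,ẋ)=(-0.468015, -1.616369)

1 0.3260 -0.1438 -0.2378
2 0.7120 -0.4680 -1.6164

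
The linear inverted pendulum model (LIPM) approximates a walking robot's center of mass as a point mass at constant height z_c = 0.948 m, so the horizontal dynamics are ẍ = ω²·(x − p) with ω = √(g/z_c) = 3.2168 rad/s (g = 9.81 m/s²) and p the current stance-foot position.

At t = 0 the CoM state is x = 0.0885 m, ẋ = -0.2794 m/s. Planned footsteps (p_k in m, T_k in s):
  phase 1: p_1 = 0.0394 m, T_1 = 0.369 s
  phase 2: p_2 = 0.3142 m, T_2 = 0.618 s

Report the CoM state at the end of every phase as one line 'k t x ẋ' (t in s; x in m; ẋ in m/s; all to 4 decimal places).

phase 1: p=0.0394, T=0.369, ωT=1.186999, cosh=1.791184, sinh=1.486048; start (x,ẋ)=(0.088500, -0.279400) → end (x,ẋ)=(-0.001726, -0.265743)
phase 2: p=0.3142, T=0.618, ωT=1.987982, cosh=3.718880, sinh=3.581909; start (x,ẋ)=(-0.001726, -0.265743) → end (x,ẋ)=(-1.156595, -4.628454)

1 0.3690 -0.0017 -0.2657
2 0.9870 -1.1566 -4.6285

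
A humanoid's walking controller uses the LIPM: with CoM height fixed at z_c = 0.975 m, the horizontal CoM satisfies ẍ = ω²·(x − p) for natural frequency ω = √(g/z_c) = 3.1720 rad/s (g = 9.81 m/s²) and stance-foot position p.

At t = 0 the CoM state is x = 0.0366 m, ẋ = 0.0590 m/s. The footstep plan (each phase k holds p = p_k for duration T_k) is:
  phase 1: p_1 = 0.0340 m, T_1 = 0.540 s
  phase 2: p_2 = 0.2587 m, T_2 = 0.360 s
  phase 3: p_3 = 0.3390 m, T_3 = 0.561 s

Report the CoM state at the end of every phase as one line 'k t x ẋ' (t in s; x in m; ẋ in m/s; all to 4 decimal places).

phase 1: p=0.0340, T=0.540, ωT=1.712880, cosh=2.862627, sinh=2.682281; start (x,ẋ)=(0.036600, 0.059000) → end (x,ẋ)=(0.091334, 0.191016)
phase 2: p=0.2587, T=0.360, ωT=1.141920, cosh=1.725992, sinh=1.406786; start (x,ẋ)=(0.091334, 0.191016) → end (x,ẋ)=(0.054544, -0.417149)
phase 3: p=0.3390, T=0.561, ωT=1.779492, cosh=3.047784, sinh=2.879060; start (x,ẋ)=(0.054544, -0.417149) → end (x,ẋ)=(-0.906587, -3.869145)

1 0.5400 0.0913 0.1910
2 0.9000 0.0545 -0.4171
3 1.4610 -0.9066 -3.8691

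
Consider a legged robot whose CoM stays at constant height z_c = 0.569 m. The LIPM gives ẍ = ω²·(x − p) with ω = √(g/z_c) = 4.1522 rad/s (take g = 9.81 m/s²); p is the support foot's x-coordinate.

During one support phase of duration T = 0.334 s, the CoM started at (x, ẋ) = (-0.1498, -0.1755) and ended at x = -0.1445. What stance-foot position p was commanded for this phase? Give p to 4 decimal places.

ωT = 4.1522·0.334 = 1.386835; cosh(ωT) = 2.126014, sinh(ωT) = 1.876149
x(T) = p + (x₀−p)·cosh(ωT) + (ẋ₀/ω)·sinh(ωT) ⇒ p·(1 − cosh) = x(T) − x₀·cosh − (ẋ₀/ω)·sinh
numerator   = -0.1445 − (-0.1498)·2.126014 − (-0.1755/4.1522)·1.876149 = 0.253276
denominator = 1 − 2.126014 = -1.126014
p = 0.253276 / -1.126014 = -0.2249

p = -0.2249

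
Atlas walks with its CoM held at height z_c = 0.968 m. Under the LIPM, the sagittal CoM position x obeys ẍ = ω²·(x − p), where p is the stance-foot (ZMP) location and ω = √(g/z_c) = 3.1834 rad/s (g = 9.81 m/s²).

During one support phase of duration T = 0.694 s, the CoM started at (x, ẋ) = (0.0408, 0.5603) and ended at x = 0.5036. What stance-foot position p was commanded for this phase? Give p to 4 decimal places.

p = 0.1320

ωT = 3.1834·0.694 = 2.209280; cosh(ωT) = 4.609466, sinh(ωT) = 4.499686
x(T) = p + (x₀−p)·cosh(ωT) + (ẋ₀/ω)·sinh(ωT) ⇒ p·(1 − cosh) = x(T) − x₀·cosh − (ẋ₀/ω)·sinh
numerator   = 0.5036 − (0.0408)·4.609466 − (0.5603/3.1834)·4.499686 = -0.476441
denominator = 1 − 4.609466 = -3.609466
p = -0.476441 / -3.609466 = 0.1320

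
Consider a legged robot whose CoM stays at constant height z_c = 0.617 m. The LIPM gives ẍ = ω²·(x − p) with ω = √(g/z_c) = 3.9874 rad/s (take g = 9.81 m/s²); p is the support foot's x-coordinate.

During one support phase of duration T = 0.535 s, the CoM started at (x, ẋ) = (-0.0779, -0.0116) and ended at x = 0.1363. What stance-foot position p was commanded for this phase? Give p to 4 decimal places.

p = -0.1469

ωT = 3.9874·0.535 = 2.133259; cosh(ωT) = 4.280393, sinh(ωT) = 4.161942
x(T) = p + (x₀−p)·cosh(ωT) + (ẋ₀/ω)·sinh(ωT) ⇒ p·(1 − cosh) = x(T) − x₀·cosh − (ẋ₀/ω)·sinh
numerator   = 0.1363 − (-0.0779)·4.280393 − (-0.0116/3.9874)·4.161942 = 0.481850
denominator = 1 − 4.280393 = -3.280393
p = 0.481850 / -3.280393 = -0.1469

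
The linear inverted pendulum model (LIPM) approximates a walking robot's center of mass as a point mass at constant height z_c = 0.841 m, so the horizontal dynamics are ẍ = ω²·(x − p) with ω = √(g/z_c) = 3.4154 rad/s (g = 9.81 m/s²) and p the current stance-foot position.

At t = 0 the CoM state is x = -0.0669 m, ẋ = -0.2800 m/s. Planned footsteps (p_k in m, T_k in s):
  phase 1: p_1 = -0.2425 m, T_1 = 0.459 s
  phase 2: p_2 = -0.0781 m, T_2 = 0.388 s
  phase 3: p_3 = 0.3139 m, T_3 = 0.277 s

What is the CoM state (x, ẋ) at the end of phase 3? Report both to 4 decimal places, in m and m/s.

phase 1: p=-0.2425, T=0.459, ωT=1.567669, cosh=2.501993, sinh=2.293462; start (x,ẋ)=(-0.066900, -0.280000) → end (x,ẋ)=(0.008828, 0.674933)
phase 2: p=-0.0781, T=0.388, ωT=1.325175, cosh=2.014300, sinh=1.748544; start (x,ẋ)=(0.008828, 0.674933) → end (x,ẋ)=(0.442537, 1.878651)
phase 3: p=0.3139, T=0.277, ωT=0.946066, cosh=1.481911, sinh=1.093646; start (x,ẋ)=(0.442537, 1.878651) → end (x,ẋ)=(1.106092, 3.264484)

x = 1.1061, ẋ = 3.2645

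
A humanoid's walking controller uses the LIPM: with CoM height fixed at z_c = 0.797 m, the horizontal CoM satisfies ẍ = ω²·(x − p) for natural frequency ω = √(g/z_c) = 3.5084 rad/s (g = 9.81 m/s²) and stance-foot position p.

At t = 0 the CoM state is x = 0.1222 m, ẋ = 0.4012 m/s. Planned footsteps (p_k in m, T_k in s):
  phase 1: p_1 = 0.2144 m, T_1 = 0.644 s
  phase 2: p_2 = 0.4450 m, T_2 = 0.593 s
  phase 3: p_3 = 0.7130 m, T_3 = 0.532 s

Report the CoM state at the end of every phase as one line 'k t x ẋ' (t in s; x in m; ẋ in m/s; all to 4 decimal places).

1 0.6440 0.3097 0.4100
2 1.2370 0.3555 -0.2035
3 1.7690 -0.6534 -4.6314

phase 1: p=0.2144, T=0.644, ωT=2.259410, cosh=4.840923, sinh=4.736510; start (x,ẋ)=(0.122200, 0.401200) → end (x,ẋ)=(0.309706, 0.410038)
phase 2: p=0.4450, T=0.593, ωT=2.080481, cosh=4.066596, sinh=3.941726; start (x,ẋ)=(0.309706, 0.410038) → end (x,ẋ)=(0.355498, -0.203537)
phase 3: p=0.7130, T=0.532, ωT=1.866469, cosh=3.310047, sinh=3.155378; start (x,ẋ)=(0.355498, -0.203537) → end (x,ẋ)=(-0.653406, -4.631384)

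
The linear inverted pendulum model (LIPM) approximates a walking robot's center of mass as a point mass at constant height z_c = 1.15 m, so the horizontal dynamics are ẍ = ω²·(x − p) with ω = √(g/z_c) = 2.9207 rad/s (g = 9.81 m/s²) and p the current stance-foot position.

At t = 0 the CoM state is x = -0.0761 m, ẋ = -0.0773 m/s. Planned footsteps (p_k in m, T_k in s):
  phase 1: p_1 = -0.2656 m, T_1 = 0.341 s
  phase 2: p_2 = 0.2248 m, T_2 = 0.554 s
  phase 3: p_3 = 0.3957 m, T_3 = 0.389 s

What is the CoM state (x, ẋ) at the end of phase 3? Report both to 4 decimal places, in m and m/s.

x = -0.2959, ẋ = -1.7835

phase 1: p=-0.2656, T=0.341, ωT=0.995959, cosh=1.538344, sinh=1.168975; start (x,ẋ)=(-0.076100, -0.077300) → end (x,ẋ)=(-0.005022, 0.528082)
phase 2: p=0.2248, T=0.554, ωT=1.618068, cosh=2.620809, sinh=2.422527; start (x,ẋ)=(-0.005022, 0.528082) → end (x,ẋ)=(0.060489, -0.242101)
phase 3: p=0.3957, T=0.389, ωT=1.136152, cosh=1.717906, sinh=1.396854; start (x,ẋ)=(0.060489, -0.242101) → end (x,ẋ)=(-0.295949, -1.783499)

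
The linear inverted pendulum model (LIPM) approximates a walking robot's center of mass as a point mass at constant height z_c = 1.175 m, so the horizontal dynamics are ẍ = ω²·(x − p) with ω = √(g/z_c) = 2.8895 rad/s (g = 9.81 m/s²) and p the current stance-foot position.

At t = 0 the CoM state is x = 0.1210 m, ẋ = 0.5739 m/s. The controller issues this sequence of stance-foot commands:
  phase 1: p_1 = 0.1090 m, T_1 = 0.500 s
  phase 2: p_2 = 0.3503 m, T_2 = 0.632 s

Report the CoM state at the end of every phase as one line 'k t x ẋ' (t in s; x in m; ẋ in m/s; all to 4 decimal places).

1 0.5000 0.5336 1.3540
2 1.1320 2.3514 5.9150

phase 1: p=0.1090, T=0.500, ωT=1.444750, cosh=2.238298, sinh=2.002493; start (x,ẋ)=(0.121000, 0.573900) → end (x,ẋ)=(0.533586, 1.353994)
phase 2: p=0.3503, T=0.632, ωT=1.826164, cosh=3.185525, sinh=3.024495; start (x,ẋ)=(0.533586, 1.353994) → end (x,ẋ)=(2.351414, 5.914970)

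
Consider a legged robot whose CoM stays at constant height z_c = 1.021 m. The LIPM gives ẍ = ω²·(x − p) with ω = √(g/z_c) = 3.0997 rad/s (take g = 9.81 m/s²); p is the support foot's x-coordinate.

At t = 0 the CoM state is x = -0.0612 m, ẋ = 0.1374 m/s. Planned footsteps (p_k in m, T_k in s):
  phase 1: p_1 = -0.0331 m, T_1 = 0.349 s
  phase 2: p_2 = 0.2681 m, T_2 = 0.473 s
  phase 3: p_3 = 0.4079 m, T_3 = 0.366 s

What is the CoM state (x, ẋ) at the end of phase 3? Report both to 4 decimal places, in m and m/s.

x = -1.5505, ẋ = -5.8562

phase 1: p=-0.0331, T=0.349, ωT=1.081795, cosh=1.644479, sinh=1.305492; start (x,ẋ)=(-0.061200, 0.137400) → end (x,ẋ)=(-0.021441, 0.112241)
phase 2: p=0.2681, T=0.473, ωT=1.466158, cosh=2.281684, sinh=2.050874; start (x,ẋ)=(-0.021441, 0.112241) → end (x,ẋ)=(-0.318280, -1.584544)
phase 3: p=0.4079, T=0.366, ωT=1.134490, cosh=1.715587, sinh=1.394001; start (x,ẋ)=(-0.318280, -1.584544) → end (x,ẋ)=(-1.550527, -5.856233)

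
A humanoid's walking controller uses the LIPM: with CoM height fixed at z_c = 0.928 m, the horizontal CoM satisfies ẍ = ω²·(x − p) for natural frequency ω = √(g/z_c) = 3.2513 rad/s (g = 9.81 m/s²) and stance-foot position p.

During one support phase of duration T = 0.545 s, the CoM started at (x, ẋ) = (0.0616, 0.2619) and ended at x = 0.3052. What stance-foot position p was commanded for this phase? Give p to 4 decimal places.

p = 0.0549

ωT = 3.2513·0.545 = 1.771959; cosh(ωT) = 3.026181, sinh(ωT) = 2.856181
x(T) = p + (x₀−p)·cosh(ωT) + (ẋ₀/ω)·sinh(ωT) ⇒ p·(1 − cosh) = x(T) − x₀·cosh − (ẋ₀/ω)·sinh
numerator   = 0.3052 − (0.0616)·3.026181 − (0.2619/3.2513)·2.856181 = -0.111285
denominator = 1 − 3.026181 = -2.026181
p = -0.111285 / -2.026181 = 0.0549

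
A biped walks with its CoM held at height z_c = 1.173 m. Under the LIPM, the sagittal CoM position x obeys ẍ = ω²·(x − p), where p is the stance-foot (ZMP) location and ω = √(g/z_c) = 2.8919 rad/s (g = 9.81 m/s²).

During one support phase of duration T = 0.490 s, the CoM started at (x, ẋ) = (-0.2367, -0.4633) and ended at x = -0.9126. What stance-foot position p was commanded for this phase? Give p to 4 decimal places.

p = 0.0716

ωT = 2.8919·0.490 = 1.417031; cosh(ωT) = 2.183644, sinh(ωT) = 1.941211
x(T) = p + (x₀−p)·cosh(ωT) + (ẋ₀/ω)·sinh(ωT) ⇒ p·(1 − cosh) = x(T) − x₀·cosh − (ẋ₀/ω)·sinh
numerator   = -0.9126 − (-0.2367)·2.183644 − (-0.4633/2.8919)·1.941211 = -0.084738
denominator = 1 − 2.183644 = -1.183644
p = -0.084738 / -1.183644 = 0.0716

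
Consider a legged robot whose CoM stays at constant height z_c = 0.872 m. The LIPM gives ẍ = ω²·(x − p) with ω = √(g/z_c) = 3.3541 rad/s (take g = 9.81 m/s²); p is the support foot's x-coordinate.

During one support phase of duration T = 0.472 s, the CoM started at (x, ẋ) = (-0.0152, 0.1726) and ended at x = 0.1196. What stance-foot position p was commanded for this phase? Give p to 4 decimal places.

ωT = 3.3541·0.472 = 1.583135; cosh(ωT) = 2.537766, sinh(ωT) = 2.332435
x(T) = p + (x₀−p)·cosh(ωT) + (ẋ₀/ω)·sinh(ωT) ⇒ p·(1 − cosh) = x(T) − x₀·cosh − (ẋ₀/ω)·sinh
numerator   = 0.1196 − (-0.0152)·2.537766 − (0.1726/3.3541)·2.332435 = 0.038148
denominator = 1 − 2.537766 = -1.537766
p = 0.038148 / -1.537766 = -0.0248

p = -0.0248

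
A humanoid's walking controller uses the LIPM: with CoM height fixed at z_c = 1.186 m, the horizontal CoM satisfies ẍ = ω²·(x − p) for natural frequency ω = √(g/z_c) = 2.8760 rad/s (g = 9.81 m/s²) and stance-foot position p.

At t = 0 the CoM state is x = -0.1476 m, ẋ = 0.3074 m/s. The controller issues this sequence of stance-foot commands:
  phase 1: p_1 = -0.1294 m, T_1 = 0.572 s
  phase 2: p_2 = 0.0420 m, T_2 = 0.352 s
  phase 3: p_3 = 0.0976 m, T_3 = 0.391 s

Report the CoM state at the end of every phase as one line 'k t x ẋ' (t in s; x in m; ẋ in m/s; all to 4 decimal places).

phase 1: p=-0.1294, T=0.572, ωT=1.645072, cosh=2.687191, sinh=2.494192; start (x,ẋ)=(-0.147600, 0.307400) → end (x,ẋ)=(0.088284, 0.695488)
phase 2: p=0.0420, T=0.352, ωT=1.012352, cosh=1.557715, sinh=1.194351; start (x,ẋ)=(0.088284, 0.695488) → end (x,ẋ)=(0.402921, 1.242355)
phase 3: p=0.0976, T=0.391, ωT=1.124516, cosh=1.701768, sinh=1.376958; start (x,ẋ)=(0.402921, 1.242355) → end (x,ẋ)=(1.211995, 3.323311)

1 0.5720 0.0883 0.6955
2 0.9240 0.4029 1.2424
3 1.3150 1.2120 3.3233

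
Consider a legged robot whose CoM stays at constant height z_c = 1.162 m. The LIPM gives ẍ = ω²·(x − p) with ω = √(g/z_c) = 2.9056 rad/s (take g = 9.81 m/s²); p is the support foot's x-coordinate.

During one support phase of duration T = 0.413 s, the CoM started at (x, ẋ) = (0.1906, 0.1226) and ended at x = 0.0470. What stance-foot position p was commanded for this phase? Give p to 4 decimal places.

ωT = 2.9056·0.413 = 1.200013; cosh(ωT) = 1.810675, sinh(ωT) = 1.509485
x(T) = p + (x₀−p)·cosh(ωT) + (ẋ₀/ω)·sinh(ωT) ⇒ p·(1 − cosh) = x(T) − x₀·cosh − (ẋ₀/ω)·sinh
numerator   = 0.0470 − (0.1906)·1.810675 − (0.1226/2.9056)·1.509485 = -0.361806
denominator = 1 − 1.810675 = -0.810675
p = -0.361806 / -0.810675 = 0.4463

p = 0.4463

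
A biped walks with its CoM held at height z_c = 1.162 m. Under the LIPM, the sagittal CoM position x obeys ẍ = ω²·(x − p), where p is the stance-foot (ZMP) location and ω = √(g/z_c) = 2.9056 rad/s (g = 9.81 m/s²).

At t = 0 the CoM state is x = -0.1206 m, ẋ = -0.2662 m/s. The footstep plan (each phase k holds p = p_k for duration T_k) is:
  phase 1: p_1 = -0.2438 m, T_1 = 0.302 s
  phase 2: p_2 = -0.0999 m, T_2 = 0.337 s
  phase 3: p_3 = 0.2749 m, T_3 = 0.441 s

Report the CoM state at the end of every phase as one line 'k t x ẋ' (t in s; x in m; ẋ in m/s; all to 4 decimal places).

1 0.3020 -0.1612 -0.0194
2 0.6390 -0.2006 -0.2330
3 1.0800 -0.7807 -2.7481

phase 1: p=-0.2438, T=0.302, ωT=0.877491, cosh=1.410342, sinh=0.994517; start (x,ẋ)=(-0.120600, -0.266200) → end (x,ẋ)=(-0.161160, -0.019426)
phase 2: p=-0.0999, T=0.337, ωT=0.979187, cosh=1.518954, sinh=1.143338; start (x,ẋ)=(-0.161160, -0.019426) → end (x,ẋ)=(-0.200595, -0.233017)
phase 3: p=0.2749, T=0.441, ωT=1.281370, cosh=1.939613, sinh=1.661956; start (x,ẋ)=(-0.200595, -0.233017) → end (x,ẋ)=(-0.780657, -2.748117)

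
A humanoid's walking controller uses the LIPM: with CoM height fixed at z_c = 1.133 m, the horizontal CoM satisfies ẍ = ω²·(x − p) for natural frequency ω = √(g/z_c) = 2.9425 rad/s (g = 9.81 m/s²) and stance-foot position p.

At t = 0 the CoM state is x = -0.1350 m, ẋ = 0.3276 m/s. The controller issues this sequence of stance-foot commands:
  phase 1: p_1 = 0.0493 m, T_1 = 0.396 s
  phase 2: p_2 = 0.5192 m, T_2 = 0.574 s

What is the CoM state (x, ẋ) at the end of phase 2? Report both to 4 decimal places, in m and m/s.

x = -1.4381, ẋ = -5.4539

phase 1: p=0.0493, T=0.396, ωT=1.165230, cosh=1.759256, sinh=1.447405; start (x,ẋ)=(-0.135000, 0.327600) → end (x,ẋ)=(-0.113786, -0.208599)
phase 2: p=0.5192, T=0.574, ωT=1.688995, cosh=2.799371, sinh=2.614666; start (x,ẋ)=(-0.113786, -0.208599) → end (x,ẋ)=(-1.438120, -5.453920)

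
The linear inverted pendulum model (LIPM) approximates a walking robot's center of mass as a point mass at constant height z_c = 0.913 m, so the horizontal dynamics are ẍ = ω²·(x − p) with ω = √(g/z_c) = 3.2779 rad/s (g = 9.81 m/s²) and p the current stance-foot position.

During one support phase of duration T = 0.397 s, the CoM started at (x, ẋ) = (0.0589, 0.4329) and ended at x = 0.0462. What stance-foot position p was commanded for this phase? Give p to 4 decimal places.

ωT = 3.2779·0.397 = 1.301326; cosh(ωT) = 1.973169, sinh(ωT) = 1.700998
x(T) = p + (x₀−p)·cosh(ωT) + (ẋ₀/ω)·sinh(ωT) ⇒ p·(1 − cosh) = x(T) − x₀·cosh − (ẋ₀/ω)·sinh
numerator   = 0.0462 − (0.0589)·1.973169 − (0.4329/3.2779)·1.700998 = -0.294664
denominator = 1 − 1.973169 = -0.973169
p = -0.294664 / -0.973169 = 0.3028

p = 0.3028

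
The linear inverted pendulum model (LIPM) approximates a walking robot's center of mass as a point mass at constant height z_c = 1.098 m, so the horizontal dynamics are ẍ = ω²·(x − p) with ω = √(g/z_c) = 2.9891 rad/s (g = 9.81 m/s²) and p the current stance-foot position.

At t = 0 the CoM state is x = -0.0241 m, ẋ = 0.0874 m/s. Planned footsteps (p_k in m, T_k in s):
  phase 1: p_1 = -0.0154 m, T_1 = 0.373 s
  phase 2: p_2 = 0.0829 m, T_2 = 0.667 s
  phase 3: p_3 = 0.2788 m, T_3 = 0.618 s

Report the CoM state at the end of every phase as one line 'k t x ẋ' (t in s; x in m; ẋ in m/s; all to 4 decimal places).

phase 1: p=-0.0154, T=0.373, ωT=1.114934, cosh=1.688652, sinh=1.360716; start (x,ẋ)=(-0.024100, 0.087400) → end (x,ẋ)=(0.009695, 0.112203)
phase 2: p=0.0829, T=0.667, ωT=1.993730, cosh=3.739528, sinh=3.603341; start (x,ẋ)=(0.009695, 0.112203) → end (x,ẋ)=(-0.055591, -0.368883)
phase 3: p=0.2788, T=0.618, ωT=1.847264, cosh=3.250055, sinh=3.092387; start (x,ẋ)=(-0.055591, -0.368883) → end (x,ẋ)=(-1.189618, -4.289817)

1 0.3730 0.0097 0.1122
2 1.0400 -0.0556 -0.3689
3 1.6580 -1.1896 -4.2898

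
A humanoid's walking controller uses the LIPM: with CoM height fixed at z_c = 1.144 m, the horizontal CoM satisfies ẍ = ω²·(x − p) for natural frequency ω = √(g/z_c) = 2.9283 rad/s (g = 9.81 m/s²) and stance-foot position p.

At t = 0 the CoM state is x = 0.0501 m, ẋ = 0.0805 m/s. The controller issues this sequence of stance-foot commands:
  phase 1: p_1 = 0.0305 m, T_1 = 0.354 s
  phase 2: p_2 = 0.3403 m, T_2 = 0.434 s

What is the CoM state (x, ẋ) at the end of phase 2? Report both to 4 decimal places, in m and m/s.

x = -0.0190, ẋ = -0.7953

phase 1: p=0.0305, T=0.354, ωT=1.036618, cosh=1.587159, sinh=1.232507; start (x,ẋ)=(0.050100, 0.080500) → end (x,ẋ)=(0.095490, 0.198506)
phase 2: p=0.3403, T=0.434, ωT=1.270882, cosh=1.922290, sinh=1.641706; start (x,ẋ)=(0.095490, 0.198506) → end (x,ẋ)=(-0.019006, -0.795314)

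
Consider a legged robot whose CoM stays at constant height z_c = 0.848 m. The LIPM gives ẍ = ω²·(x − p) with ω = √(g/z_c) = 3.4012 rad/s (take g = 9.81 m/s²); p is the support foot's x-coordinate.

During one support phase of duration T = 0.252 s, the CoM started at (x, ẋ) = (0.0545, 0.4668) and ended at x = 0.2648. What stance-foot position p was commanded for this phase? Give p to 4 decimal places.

ωT = 3.4012·0.252 = 0.857102; cosh(ωT) = 1.390357, sinh(ωT) = 0.965967
x(T) = p + (x₀−p)·cosh(ωT) + (ẋ₀/ω)·sinh(ωT) ⇒ p·(1 − cosh) = x(T) − x₀·cosh − (ẋ₀/ω)·sinh
numerator   = 0.2648 − (0.0545)·1.390357 − (0.4668/3.4012)·0.965967 = 0.056451
denominator = 1 − 1.390357 = -0.390357
p = 0.056451 / -0.390357 = -0.1446

p = -0.1446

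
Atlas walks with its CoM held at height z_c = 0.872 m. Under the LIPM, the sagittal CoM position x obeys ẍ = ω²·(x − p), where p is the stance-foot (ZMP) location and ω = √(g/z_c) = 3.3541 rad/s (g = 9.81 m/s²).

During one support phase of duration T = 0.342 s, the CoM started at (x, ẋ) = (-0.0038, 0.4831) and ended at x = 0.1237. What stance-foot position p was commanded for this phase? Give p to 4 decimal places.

ωT = 3.3541·0.342 = 1.147102; cosh(ωT) = 1.733305, sinh(ωT) = 1.415749
x(T) = p + (x₀−p)·cosh(ωT) + (ẋ₀/ω)·sinh(ωT) ⇒ p·(1 − cosh) = x(T) − x₀·cosh − (ẋ₀/ω)·sinh
numerator   = 0.1237 − (-0.0038)·1.733305 − (0.4831/3.3541)·1.415749 = -0.073628
denominator = 1 − 1.733305 = -0.733305
p = -0.073628 / -0.733305 = 0.1004

p = 0.1004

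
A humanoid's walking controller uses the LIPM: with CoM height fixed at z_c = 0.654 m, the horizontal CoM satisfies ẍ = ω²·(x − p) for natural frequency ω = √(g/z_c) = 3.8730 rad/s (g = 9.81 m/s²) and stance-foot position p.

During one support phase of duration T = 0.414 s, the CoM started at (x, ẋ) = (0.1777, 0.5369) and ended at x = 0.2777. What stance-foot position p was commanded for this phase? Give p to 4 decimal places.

p = 0.3231

ωT = 3.8730·0.414 = 1.603422; cosh(ωT) = 2.585609, sinh(ωT) = 2.384402
x(T) = p + (x₀−p)·cosh(ωT) + (ẋ₀/ω)·sinh(ωT) ⇒ p·(1 − cosh) = x(T) − x₀·cosh − (ẋ₀/ω)·sinh
numerator   = 0.2777 − (0.1777)·2.585609 − (0.5369/3.8730)·2.384402 = -0.512304
denominator = 1 − 2.585609 = -1.585609
p = -0.512304 / -1.585609 = 0.3231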